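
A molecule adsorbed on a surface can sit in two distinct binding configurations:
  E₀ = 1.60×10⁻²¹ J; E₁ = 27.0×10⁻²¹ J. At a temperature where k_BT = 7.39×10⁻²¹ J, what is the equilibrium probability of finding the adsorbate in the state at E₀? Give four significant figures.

Eᵢ/kT = 0.216509, 3.65359.
Z = Σ e^(−Eᵢ/kT) = e^(−0.216509) + e^(−3.65359) = 0.805325 + 0.0258980 = 0.831223.
P₀ = e^(−E₀/kT) / Z = 0.805325/0.831223 = 0.9688.

0.9688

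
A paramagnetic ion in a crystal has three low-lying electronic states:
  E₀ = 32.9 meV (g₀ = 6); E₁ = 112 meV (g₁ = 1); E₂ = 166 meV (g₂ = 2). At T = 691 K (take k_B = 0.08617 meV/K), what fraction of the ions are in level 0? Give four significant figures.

k_BT = 0.08617 × 691 K = 59.5435 meV.
Eᵢ/kT = 0.552537, 1.88098, 2.78788.
Z = Σ gᵢe^(−Eᵢ/kT) = 6·e^(−0.552537) + 1·e^(−1.88098) + 2·e^(−2.78788) = 3.45293 + 0.152441 + 0.123103 = 3.72847.
P₀ = g₀ e^(−E₀/kT) / Z = 3.45293/3.72847 = 0.9261.

0.9261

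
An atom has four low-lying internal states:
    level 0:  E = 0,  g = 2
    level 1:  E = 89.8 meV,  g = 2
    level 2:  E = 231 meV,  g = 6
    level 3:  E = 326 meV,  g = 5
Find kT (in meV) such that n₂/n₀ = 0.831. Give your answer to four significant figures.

179.9 meV

n₂/n₀ = (g₂/g₀) exp[−(E₂−E₀)/kT] = 0.831.
⇒ (E₂−E₀)/kT = ln((6/2)/0.831) = ln(3.61011) = 1.28374.
kT = 231 meV / 1.28374 = 179.9 meV.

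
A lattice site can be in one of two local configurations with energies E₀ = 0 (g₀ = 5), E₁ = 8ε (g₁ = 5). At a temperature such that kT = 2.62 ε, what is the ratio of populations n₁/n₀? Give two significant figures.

n₁/n₀ = (g₁/g₀) exp[−(E₁−E₀)/kT] = (5/5) × exp(−(8ε)/(2.62ε)) = (5/5) × exp(-3.053) = 0.047.

0.047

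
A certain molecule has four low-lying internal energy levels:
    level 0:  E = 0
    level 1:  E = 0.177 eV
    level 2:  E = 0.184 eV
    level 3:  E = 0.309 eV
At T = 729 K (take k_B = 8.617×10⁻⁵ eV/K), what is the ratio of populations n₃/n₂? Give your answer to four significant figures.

0.1367

k_BT = 8.617×10⁻⁵ × 729 K = 0.0628179 eV.
n₃/n₂ = exp[−(E₃−E₂)/kT] = exp(−(0.125 eV)/(0.0628179 eV)) = exp(-1.98988) = 0.1367.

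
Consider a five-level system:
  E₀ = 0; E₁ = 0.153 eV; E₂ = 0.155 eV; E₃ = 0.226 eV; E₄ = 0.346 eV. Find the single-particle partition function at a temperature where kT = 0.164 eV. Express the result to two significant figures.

Z = 2.2

Eᵢ/kT = 0, 0.9329, 0.9451, 1.378, 2.110.
Z = Σ e^(−Eᵢ/kT) = e^(−0) + e^(−0.9329) + e^(−0.9451) + e^(−1.378) + e^(−2.110) = 1.000 + 0.3934 + 0.3886 + 0.2521 + 0.1212 = 2.155.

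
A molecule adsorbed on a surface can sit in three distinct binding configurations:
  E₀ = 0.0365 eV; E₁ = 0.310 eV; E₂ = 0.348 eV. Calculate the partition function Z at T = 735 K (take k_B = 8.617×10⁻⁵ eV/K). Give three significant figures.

k_BT = 8.617×10⁻⁵ × 735 K = 0.063335 eV.
Eᵢ/kT = 0.57630, 4.8946, 5.4946.
Z = Σ e^(−Eᵢ/kT) = e^(−0.57630) + e^(−4.8946) + e^(−5.4946) = 0.56197 + 0.0074869 + 0.0041089 = 0.57357.

Z = 0.574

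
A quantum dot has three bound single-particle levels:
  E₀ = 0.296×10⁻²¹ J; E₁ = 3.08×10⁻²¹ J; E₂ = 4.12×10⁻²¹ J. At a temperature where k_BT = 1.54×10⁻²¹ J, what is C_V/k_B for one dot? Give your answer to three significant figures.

0.679

Eᵢ/kT = 0.19221, 2.0000, 2.6753.
Z = Σ e^(−Eᵢ/kT) = e^(−0.19221) + e^(−2.0000) + e^(−2.6753) = 0.82513 + 0.13534 + 0.068886 = 1.0294.
⟨E⟩ = 0.91791, ⟨E²⟩ = 2.4534.
C_V/k_B = (⟨E²⟩ − ⟨E⟩²)/(kT)² = (2.4534 − 0.84256)/2.3716 = 0.679.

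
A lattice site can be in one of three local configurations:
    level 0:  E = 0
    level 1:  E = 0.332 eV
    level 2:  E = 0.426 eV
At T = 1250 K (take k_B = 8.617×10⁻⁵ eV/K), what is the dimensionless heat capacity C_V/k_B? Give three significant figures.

0.649

k_BT = 8.617×10⁻⁵ × 1250 K = 0.10771 eV.
Eᵢ/kT = 0, 3.0824, 3.9551.
Z = Σ e^(−Eᵢ/kT) = e^(−0) + e^(−3.0824) + e^(−3.9551) = 1.0000 + 0.045849 + 0.019157 = 1.0650.
⟨E⟩ = 0.021956 eV, ⟨E²⟩ = 0.0080096 eV².
C_V/k_B = (⟨E²⟩ − ⟨E⟩²)/(kT)² = (0.0080096 − 0.00048207)/0.011601 = 0.649.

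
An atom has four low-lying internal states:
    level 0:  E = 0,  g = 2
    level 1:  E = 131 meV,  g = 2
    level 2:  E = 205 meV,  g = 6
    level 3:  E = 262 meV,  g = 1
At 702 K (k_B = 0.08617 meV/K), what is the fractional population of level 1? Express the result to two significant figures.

k_BT = 0.08617 × 702 K = 60.49 meV.
Eᵢ/kT = 0, 2.166, 3.389, 4.331.
Z = Σ gᵢe^(−Eᵢ/kT) = 2·e^(−0) + 2·e^(−2.166) + 6·e^(−3.389) + 1·e^(−4.331) = 2.000 + 0.2293 + 0.2025 + 0.01315 = 2.445.
P₁ = g₁ e^(−E₁/kT) / Z = 0.2293/2.445 = 0.094.

0.094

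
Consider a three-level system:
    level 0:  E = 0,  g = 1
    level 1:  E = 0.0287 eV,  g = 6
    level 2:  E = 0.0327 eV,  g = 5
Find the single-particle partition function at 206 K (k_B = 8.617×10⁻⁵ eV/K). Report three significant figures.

Z = 2.98

k_BT = 8.617×10⁻⁵ × 206 K = 0.017751 eV.
Eᵢ/kT = 0, 1.6168, 1.8421.
Z = Σ gᵢe^(−Eᵢ/kT) = 1·e^(−0) + 6·e^(−1.6168) + 5·e^(−1.8421) = 1.0000 + 1.1912 + 0.79242 = 2.9836.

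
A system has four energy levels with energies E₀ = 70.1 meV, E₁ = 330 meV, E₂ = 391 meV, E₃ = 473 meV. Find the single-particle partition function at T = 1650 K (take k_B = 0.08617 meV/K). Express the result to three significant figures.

Z = 0.809

k_BT = 0.08617 × 1650 K = 142.18 meV.
Eᵢ/kT = 0.49304, 2.3210, 2.7500, 3.3268.
Z = Σ e^(−Eᵢ/kT) = e^(−0.49304) + e^(−2.3210) + e^(−2.7500) + e^(−3.3268) = 0.61077 + 0.098175 + 0.063928 + 0.035908 = 0.80878.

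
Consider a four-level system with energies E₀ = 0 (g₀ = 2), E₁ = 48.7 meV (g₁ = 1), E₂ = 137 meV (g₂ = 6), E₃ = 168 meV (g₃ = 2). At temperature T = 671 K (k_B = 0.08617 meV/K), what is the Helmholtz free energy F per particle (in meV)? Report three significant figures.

k_BT = 0.08617 × 671 K = 57.820 meV.
Eᵢ/kT = 0, 0.84227, 2.3694, 2.9056.
Z = Σ gᵢe^(−Eᵢ/kT) = 2·e^(−0) + 1·e^(−0.84227) + 6·e^(−2.3694) + 2·e^(−2.9056) = 2.0000 + 0.43073 + 0.56122 + 0.10943 = 3.1014.
F = −kT ln Z = −57.820 × ln(3.1014) = −57.820 × 1.1319 = -65.4 meV.

-65.4 meV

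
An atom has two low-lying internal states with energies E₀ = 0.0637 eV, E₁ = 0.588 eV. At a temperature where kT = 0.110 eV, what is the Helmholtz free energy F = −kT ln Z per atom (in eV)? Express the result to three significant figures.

0.0628 eV

Eᵢ/kT = 0.57909, 5.3455.
Z = Σ e^(−Eᵢ/kT) = e^(−0.57909) + e^(−5.3455) = 0.56041 + 0.0047696 = 0.56518.
F = −kT ln Z = −0.110 × ln(0.56518) = −0.110 × -0.57061 = 0.0628 eV.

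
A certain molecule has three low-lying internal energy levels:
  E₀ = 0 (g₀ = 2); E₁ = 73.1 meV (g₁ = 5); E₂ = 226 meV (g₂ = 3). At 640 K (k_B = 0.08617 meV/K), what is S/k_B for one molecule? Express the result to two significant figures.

k_BT = 0.08617 × 640 K = 55.15 meV.
Eᵢ/kT = 0, 1.325, 4.098.
Z = Σ gᵢe^(−Eᵢ/kT) = 2·e^(−0) + 5·e^(−1.325) + 3·e^(−4.098) = 2.000 + 1.329 + 0.04982 = 3.379.
⟨E⟩ = Σ EᵢPᵢ = 32.08 meV.
S/k_B = ln Z + ⟨E⟩/kT = ln(3.379) + 32.08/55.15 = 1.218 + 0.5817 = 1.8.

1.8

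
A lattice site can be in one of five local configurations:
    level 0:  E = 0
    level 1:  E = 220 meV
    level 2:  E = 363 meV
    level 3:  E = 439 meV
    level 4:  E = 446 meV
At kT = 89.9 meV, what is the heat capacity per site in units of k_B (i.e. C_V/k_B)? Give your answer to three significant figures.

0.935

Eᵢ/kT = 0, 2.4472, 4.0378, 4.8832, 4.9611.
Z = Σ e^(−Eᵢ/kT) = e^(−0) + e^(−2.4472) + e^(−4.0378) + e^(−4.8832) + e^(−4.9611) = 1.0000 + 0.086536 + 0.017636 + 0.0075727 + 0.0070052 = 1.1187.
⟨E⟩ = 28.505 meV, ⟨E²⟩ = 8371.4 meV².
C_V/k_B = (⟨E²⟩ − ⟨E⟩²)/(kT)² = (8371.4 − 812.54)/8082.0 = 0.935.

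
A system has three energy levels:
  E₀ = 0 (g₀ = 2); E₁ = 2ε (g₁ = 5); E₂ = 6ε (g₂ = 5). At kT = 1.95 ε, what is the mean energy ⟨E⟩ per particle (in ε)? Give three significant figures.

1.23 ε

Eᵢ/kT = 0, 1.0256, 3.0769.
Z = Σ gᵢe^(−Eᵢ/kT) = 2·e^(−0) + 5·e^(−1.0256) + 5·e^(−3.0769) = 2.0000 + 1.7929 + 0.23051 = 4.0234.
⟨E⟩ = Σ Eᵢ gᵢe^(−Eᵢ/kT) / Z = (0·2.0000 + 2·1.7929 + 6·0.23051) / 4.0234 = 1.23 ε.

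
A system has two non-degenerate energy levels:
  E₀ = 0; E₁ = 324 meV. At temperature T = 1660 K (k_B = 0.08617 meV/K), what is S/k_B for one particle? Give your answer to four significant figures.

k_BT = 0.08617 × 1660 K = 143.042 meV.
Eᵢ/kT = 0, 2.26507.
Z = Σ e^(−Eᵢ/kT) = e^(−0) + e^(−2.26507) = 1.00000 + 0.103823 = 1.10382.
⟨E⟩ = Σ EᵢPᵢ = 30.4748 meV.
S/k_B = ln Z + ⟨E⟩/kT = ln(1.10382) + 30.4748/143.042 = 0.0987769 + 0.213048 = 0.3118.

0.3118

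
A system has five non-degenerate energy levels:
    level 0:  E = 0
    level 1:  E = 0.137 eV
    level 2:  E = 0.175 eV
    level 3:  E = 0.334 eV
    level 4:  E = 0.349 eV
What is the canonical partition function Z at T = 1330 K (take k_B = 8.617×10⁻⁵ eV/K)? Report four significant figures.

Z = 1.622

k_BT = 8.617×10⁻⁵ × 1330 K = 0.114606 eV.
Eᵢ/kT = 0, 1.19540, 1.52697, 2.91433, 3.04522.
Z = Σ e^(−Eᵢ/kT) = e^(−0) + e^(−1.19540) + e^(−1.52697) + e^(−2.91433) + e^(−3.04522) = 1.00000 + 0.302583 + 0.217193 + 0.0542404 + 0.0475858 = 1.62160.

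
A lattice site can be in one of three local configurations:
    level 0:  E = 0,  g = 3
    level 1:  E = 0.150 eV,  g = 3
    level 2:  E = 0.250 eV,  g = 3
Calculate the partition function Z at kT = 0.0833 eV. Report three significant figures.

Z = 3.64

Eᵢ/kT = 0, 1.8007, 3.0012.
Z = Σ gᵢe^(−Eᵢ/kT) = 3·e^(−0) + 3·e^(−1.8007) + 3·e^(−3.0012) = 3.0000 + 0.49555 + 0.14918 = 3.6447.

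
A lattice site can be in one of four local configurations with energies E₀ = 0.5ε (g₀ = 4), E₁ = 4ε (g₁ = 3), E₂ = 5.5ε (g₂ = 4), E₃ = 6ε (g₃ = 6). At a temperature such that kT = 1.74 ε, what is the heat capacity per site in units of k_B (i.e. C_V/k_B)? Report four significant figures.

1.021

Eᵢ/kT = 0.287356, 2.29885, 3.16092, 3.44828.
Z = Σ gᵢe^(−Eᵢ/kT) = 4·e^(−0.287356) + 3·e^(−2.29885) + 4·e^(−3.16092) + 6·e^(−3.44828) = 3.00098 + 0.301123 + 0.169547 + 0.190802 = 3.66245.
⟨E⟩ = 1.30577 ε, ⟨E²⟩ = 4.79621 ε².
C_V/k_B = (⟨E²⟩ − ⟨E⟩²)/(kT)² = (4.79621 − 1.70504)/3.02760 = 1.021.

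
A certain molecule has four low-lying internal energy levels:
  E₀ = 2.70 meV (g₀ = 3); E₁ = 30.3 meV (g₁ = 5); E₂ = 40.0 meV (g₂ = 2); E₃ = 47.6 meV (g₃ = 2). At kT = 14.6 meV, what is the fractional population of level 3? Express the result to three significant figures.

Eᵢ/kT = 0.18493, 2.0753, 2.7397, 3.2603.
Z = Σ gᵢe^(−Eᵢ/kT) = 3·e^(−0.18493) + 5·e^(−2.0753) + 2·e^(−2.7397) + 2·e^(−3.2603) = 2.4935 + 0.62759 + 0.12918 + 0.076754 = 3.3270.
P₃ = g₃ e^(−E₃/kT) / Z = 0.076754/3.3270 = 0.0231.

0.0231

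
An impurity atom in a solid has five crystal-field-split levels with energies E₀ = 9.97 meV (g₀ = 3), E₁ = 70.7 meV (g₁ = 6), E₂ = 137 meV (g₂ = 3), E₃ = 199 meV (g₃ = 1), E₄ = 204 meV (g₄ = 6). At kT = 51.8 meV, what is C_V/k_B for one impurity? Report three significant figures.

Eᵢ/kT = 0.19247, 1.3649, 2.6448, 3.8417, 3.9382.
Z = Σ gᵢe^(−Eᵢ/kT) = 3·e^(−0.19247) + 6·e^(−1.3649) + 3·e^(−2.6448) + 1·e^(−3.8417) + 6·e^(−3.9382) = 2.4748 + 1.5324 + 0.21306 + 0.021457 + 0.11690 = 4.3586.
⟨E⟩ = 43.666 meV, ⟨E²⟩ = 4042.4 meV².
C_V/k_B = (⟨E²⟩ − ⟨E⟩²)/(kT)² = (4042.4 − 1906.7)/2683.2 = 0.796.

0.796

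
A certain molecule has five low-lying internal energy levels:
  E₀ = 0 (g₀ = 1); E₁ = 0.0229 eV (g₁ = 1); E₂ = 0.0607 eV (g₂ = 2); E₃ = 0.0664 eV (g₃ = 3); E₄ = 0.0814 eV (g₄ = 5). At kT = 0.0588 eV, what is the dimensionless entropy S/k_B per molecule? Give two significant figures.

2.4

Eᵢ/kT = 0, 0.3895, 1.032, 1.129, 1.384.
Z = Σ gᵢe^(−Eᵢ/kT) = 1·e^(−0) + 1·e^(−0.3895) + 2·e^(−1.032) + 3·e^(−1.129) + 5·e^(−1.384) = 1.000 + 0.6774 + 0.7126 + 0.9701 + 1.253 = 4.613.
⟨E⟩ = Σ EᵢPᵢ = 0.04881 eV.
S/k_B = ln Z + ⟨E⟩/kT = ln(4.613) + 0.04881/0.0588 = 1.529 + 0.8301 = 2.4.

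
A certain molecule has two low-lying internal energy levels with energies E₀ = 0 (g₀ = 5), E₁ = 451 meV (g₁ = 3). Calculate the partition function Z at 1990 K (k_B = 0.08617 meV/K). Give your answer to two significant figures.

Z = 5.2

k_BT = 0.08617 × 1990 K = 171.5 meV.
Eᵢ/kT = 0, 2.630.
Z = Σ gᵢe^(−Eᵢ/kT) = 5·e^(−0) + 3·e^(−2.630) = 5.000 + 0.2162 = 5.216.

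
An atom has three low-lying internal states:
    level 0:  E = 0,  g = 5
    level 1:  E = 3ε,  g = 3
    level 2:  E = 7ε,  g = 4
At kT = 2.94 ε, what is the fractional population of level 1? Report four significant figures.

0.1676

Eᵢ/kT = 0, 1.02041, 2.38095.
Z = Σ gᵢe^(−Eᵢ/kT) = 5·e^(−0) + 3·e^(−1.02041) + 4·e^(−2.38095) = 5.00000 + 1.08134 + 0.369851 = 6.45119.
P₁ = g₁ e^(−E₁/kT) / Z = 1.08134/6.45119 = 0.1676.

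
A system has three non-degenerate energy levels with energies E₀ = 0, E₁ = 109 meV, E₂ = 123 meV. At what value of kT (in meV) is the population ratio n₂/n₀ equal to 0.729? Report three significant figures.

389 meV

n₂/n₀ = exp[−(E₂−E₀)/kT] = 0.729.
⇒ (E₂−E₀)/kT = ln(1/0.729) = ln(1.3717) = 0.31605.
kT = 123 meV / 0.31605 = 389 meV.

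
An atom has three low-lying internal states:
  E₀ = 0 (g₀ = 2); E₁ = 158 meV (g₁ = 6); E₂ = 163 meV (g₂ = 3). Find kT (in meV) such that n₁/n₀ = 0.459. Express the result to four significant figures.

84.16 meV

n₁/n₀ = (g₁/g₀) exp[−(E₁−E₀)/kT] = 0.459.
⇒ (E₁−E₀)/kT = ln((6/2)/0.459) = ln(6.53595) = 1.87732.
kT = 158 meV / 1.87732 = 84.16 meV.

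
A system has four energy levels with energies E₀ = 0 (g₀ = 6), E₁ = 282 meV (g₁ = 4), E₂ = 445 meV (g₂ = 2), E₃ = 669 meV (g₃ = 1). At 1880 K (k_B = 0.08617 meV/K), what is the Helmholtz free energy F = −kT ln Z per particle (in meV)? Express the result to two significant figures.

-310 meV

k_BT = 0.08617 × 1880 K = 162.0 meV.
Eᵢ/kT = 0, 1.741, 2.747, 4.130.
Z = Σ gᵢe^(−Eᵢ/kT) = 6·e^(−0) + 4·e^(−1.741) + 2·e^(−2.747) + 1·e^(−4.130) = 6.000 + 0.7014 + 0.1282 + 0.01608 = 6.846.
F = −kT ln Z = −162.0 × ln(6.846) = −162.0 × 1.924 = -310 meV.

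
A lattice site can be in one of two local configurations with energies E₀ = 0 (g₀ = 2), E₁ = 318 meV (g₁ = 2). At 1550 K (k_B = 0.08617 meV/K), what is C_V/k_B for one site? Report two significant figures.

0.44

k_BT = 0.08617 × 1550 K = 133.6 meV.
Eᵢ/kT = 0, 2.380.
Z = Σ gᵢe^(−Eᵢ/kT) = 2·e^(−0) + 2·e^(−2.380) = 2.000 + 0.1851 = 2.185.
⟨E⟩ = 26.94 meV, ⟨E²⟩ = 8567 meV².
C_V/k_B = (⟨E²⟩ − ⟨E⟩²)/(kT)² = (8567 − 725.8)/17850 = 0.44.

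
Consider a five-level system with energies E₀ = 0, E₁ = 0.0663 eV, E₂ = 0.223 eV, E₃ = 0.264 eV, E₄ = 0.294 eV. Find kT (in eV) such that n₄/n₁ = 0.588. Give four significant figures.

n₄/n₁ = exp[−(E₄−E₁)/kT] = 0.588.
⇒ (E₄−E₁)/kT = ln(1/0.588) = ln(1.70068) = 0.531028.
kT = 0.2277 eV / 0.531028 = 0.4288 eV.

0.4288 eV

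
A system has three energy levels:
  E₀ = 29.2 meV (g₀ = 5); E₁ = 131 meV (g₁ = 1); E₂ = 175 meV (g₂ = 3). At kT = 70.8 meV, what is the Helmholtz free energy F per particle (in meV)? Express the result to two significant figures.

-93 meV

Eᵢ/kT = 0.4124, 1.850, 2.472.
Z = Σ gᵢe^(−Eᵢ/kT) = 5·e^(−0.4124) + 1·e^(−1.850) + 3·e^(−2.472) = 3.310 + 0.1572 + 0.2532 = 3.720.
F = −kT ln Z = −70.8 × ln(3.720) = −70.8 × 1.314 = -93 meV.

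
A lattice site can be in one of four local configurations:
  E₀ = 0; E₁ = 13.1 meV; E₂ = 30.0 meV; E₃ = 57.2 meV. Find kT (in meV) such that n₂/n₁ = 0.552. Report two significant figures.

n₂/n₁ = exp[−(E₂−E₁)/kT] = 0.552.
⇒ (E₂−E₁)/kT = ln(1/0.552) = ln(1.812) = 0.5944.
kT = 16.9 meV / 0.5944 = 28 meV.

28 meV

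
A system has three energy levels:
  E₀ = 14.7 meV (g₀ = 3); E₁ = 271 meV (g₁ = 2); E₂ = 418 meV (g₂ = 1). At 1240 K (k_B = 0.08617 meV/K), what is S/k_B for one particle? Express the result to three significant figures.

k_BT = 0.08617 × 1240 K = 106.85 meV.
Eᵢ/kT = 0.13758, 2.5363, 3.9120.
Z = Σ gᵢe^(−Eᵢ/kT) = 3·e^(−0.13758) + 2·e^(−2.5363) + 1·e^(−3.9120) = 2.6144 + 0.15832 + 0.020000 = 2.7927.
⟨E⟩ = Σ EᵢPᵢ = 32.118 meV.
S/k_B = ln Z + ⟨E⟩/kT = ln(2.7927) + 32.118/106.85 = 1.0270 + 0.30059 = 1.33.

1.33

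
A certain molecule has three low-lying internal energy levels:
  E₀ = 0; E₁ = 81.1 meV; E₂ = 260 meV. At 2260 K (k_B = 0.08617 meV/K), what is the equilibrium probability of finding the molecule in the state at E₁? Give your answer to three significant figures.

k_BT = 0.08617 × 2260 K = 194.74 meV.
Eᵢ/kT = 0, 0.41645, 1.3351.
Z = Σ e^(−Eᵢ/kT) = e^(−0) + e^(−0.41645) + e^(−1.3351) = 1.0000 + 0.65938 + 0.26313 = 1.9225.
P₁ = e^(−E₁/kT) / Z = 0.65938/1.9225 = 0.343.

0.343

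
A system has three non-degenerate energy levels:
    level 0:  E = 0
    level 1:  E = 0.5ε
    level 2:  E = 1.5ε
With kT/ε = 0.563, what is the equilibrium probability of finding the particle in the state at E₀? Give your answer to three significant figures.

Eᵢ/kT = 0, 0.88810, 2.6643.
Z = Σ e^(−Eᵢ/kT) = e^(−0) + e^(−0.88810) + e^(−2.6643) = 1.0000 + 0.41144 + 0.069648 = 1.4811.
P₀ = e^(−E₀/kT) / Z = 1.0000/1.4811 = 0.675.

0.675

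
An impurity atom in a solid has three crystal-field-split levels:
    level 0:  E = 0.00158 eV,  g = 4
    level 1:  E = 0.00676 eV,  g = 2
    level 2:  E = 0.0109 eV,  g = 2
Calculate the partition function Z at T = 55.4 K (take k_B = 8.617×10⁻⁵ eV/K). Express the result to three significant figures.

k_BT = 8.617×10⁻⁵ × 55.4 K = 0.0047738 eV.
Eᵢ/kT = 0.33097, 1.4161, 2.2833.
Z = Σ gᵢe^(−Eᵢ/kT) = 4·e^(−0.33097) + 2·e^(−1.4161) + 2·e^(−2.2833) = 2.8729 + 0.48532 + 0.20389 = 3.5621.

Z = 3.56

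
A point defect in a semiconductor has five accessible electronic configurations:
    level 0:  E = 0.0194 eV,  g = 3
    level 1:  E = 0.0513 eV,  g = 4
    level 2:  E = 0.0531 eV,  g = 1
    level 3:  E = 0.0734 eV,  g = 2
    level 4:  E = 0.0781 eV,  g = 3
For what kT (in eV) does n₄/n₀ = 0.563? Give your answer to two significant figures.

n₄/n₀ = (g₄/g₀) exp[−(E₄−E₀)/kT] = 0.563.
⇒ (E₄−E₀)/kT = ln((3/3)/0.563) = ln(1.776) = 0.5744.
kT = 0.0587 eV / 0.5744 = 0.10 eV.

0.10 eV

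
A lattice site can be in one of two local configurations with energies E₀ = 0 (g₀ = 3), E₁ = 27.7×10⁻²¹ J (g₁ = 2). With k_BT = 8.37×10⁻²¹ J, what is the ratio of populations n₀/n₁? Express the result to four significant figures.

n₀/n₁ = (g₀/g₁) exp[−(E₀−E₁)/kT] = (3/2) × exp(−(-27.7 ×10⁻²¹ J)/(8.37 ×10⁻²¹ J)) = (3/2) × exp(3.30944) = 41.05.

41.05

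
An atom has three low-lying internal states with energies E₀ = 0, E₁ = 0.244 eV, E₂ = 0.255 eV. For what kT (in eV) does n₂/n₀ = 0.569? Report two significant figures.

0.45 eV

n₂/n₀ = exp[−(E₂−E₀)/kT] = 0.569.
⇒ (E₂−E₀)/kT = ln(1/0.569) = ln(1.757) = 0.5636.
kT = 0.255 eV / 0.5636 = 0.45 eV.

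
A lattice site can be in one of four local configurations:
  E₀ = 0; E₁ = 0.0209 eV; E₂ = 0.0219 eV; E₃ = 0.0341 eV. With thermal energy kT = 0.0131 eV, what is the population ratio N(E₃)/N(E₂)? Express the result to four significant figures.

0.3940

n₃/n₂ = exp[−(E₃−E₂)/kT] = exp(−(0.0122 eV)/(0.0131 eV)) = exp(-0.931298) = 0.3940.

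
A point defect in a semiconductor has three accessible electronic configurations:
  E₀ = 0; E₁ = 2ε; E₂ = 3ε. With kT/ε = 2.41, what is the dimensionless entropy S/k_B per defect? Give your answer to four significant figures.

Eᵢ/kT = 0, 0.829876, 1.24481.
Z = Σ e^(−Eᵢ/kT) = e^(−0) + e^(−0.829876) + e^(−1.24481) = 1.00000 + 0.436103 + 0.287996 = 1.72410.
⟨E⟩ = Σ EᵢPᵢ = 1.00701 ε.
S/k_B = ln Z + ⟨E⟩/kT = ln(1.72410) + 1.00701/2.41 = 0.544705 + 0.417846 = 0.9626.

0.9626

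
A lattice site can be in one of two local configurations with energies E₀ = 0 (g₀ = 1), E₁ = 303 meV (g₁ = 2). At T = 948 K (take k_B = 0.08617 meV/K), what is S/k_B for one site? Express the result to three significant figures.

k_BT = 0.08617 × 948 K = 81.689 meV.
Eᵢ/kT = 0, 3.7092.
Z = Σ gᵢe^(−Eᵢ/kT) = 1·e^(−0) + 2·e^(−3.7092) = 1.0000 + 0.048994 = 1.0490.
⟨E⟩ = Σ EᵢPᵢ = 14.152 meV.
S/k_B = ln Z + ⟨E⟩/kT = ln(1.0490) + 14.152/81.689 = 0.047837 + 0.17324 = 0.221.

0.221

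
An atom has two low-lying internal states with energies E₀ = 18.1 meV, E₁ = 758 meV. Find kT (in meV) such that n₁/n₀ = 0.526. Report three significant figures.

n₁/n₀ = exp[−(E₁−E₀)/kT] = 0.526.
⇒ (E₁−E₀)/kT = ln(1/0.526) = ln(1.9011) = 0.64243.
kT = 739.9 meV / 0.64243 = 1150 meV.

1150 meV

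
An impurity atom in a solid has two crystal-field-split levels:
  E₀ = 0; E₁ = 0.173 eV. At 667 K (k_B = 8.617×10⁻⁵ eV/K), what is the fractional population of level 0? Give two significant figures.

0.95

k_BT = 8.617×10⁻⁵ × 667 K = 0.05748 eV.
Eᵢ/kT = 0, 3.010.
Z = Σ e^(−Eᵢ/kT) = e^(−0) + e^(−3.010) = 1.000 + 0.04929 = 1.049.
P₀ = e^(−E₀/kT) / Z = 1.000/1.049 = 0.95.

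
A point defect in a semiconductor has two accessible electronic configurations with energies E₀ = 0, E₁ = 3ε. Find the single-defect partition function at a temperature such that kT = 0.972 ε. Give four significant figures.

Z = 1.046

Eᵢ/kT = 0, 3.08642.
Z = Σ e^(−Eᵢ/kT) = e^(−0) + e^(−3.08642) = 1.00000 + 0.0456651 = 1.04567.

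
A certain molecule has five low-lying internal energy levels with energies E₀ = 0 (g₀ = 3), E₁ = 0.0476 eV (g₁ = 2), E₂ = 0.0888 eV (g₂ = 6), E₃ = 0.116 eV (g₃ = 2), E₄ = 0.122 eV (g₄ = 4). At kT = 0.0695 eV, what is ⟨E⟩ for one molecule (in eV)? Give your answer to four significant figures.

0.04809 eV

Eᵢ/kT = 0, 0.684892, 1.27770, 1.66906, 1.75540.
Z = Σ gᵢe^(−Eᵢ/kT) = 3·e^(−0) + 2·e^(−0.684892) + 6·e^(−1.27770) + 2·e^(−1.66906) + 4·e^(−1.75540) = 3.00000 + 1.00829 + 1.67207 + 0.376848 + 0.691352 = 6.74856.
⟨E⟩ = Σ Eᵢ gᵢe^(−Eᵢ/kT) / Z = (0·3.00000 + 0.0476·1.00829 + 0.0888·1.67207 + 0.116·0.376848 + 0.122·0.691352) / 6.74856 = 0.04809 eV.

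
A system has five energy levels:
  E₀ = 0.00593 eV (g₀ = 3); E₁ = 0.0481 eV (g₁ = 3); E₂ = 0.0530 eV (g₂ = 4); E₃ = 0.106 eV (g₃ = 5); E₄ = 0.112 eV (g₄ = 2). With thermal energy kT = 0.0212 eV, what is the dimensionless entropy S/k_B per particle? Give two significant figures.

Eᵢ/kT = 0.2797, 2.269, 2.500, 5.000, 5.283.
Z = Σ gᵢe^(−Eᵢ/kT) = 3·e^(−0.2797) + 3·e^(−2.269) + 4·e^(−2.500) + 5·e^(−5.000) + 2·e^(−5.283) = 2.268 + 0.3102 + 0.3283 + 0.03369 + 0.01015 = 2.950.
⟨E⟩ = Σ EᵢPᵢ = 0.01711 eV.
S/k_B = ln Z + ⟨E⟩/kT = ln(2.950) + 0.01711/0.0212 = 1.082 + 0.8071 = 1.9.

1.9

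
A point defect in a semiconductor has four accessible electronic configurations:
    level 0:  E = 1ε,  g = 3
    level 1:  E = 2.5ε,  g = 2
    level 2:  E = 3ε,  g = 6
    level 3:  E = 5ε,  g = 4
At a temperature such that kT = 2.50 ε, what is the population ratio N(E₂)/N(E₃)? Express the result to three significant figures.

3.34

n₂/n₃ = (g₂/g₃) exp[−(E₂−E₃)/kT] = (6/4) × exp(−(-2ε)/(2.50ε)) = (6/4) × exp(0.80000) = 3.34.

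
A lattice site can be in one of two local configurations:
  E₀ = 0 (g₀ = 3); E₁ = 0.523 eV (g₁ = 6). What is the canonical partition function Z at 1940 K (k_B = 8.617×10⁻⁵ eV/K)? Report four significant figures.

Z = 3.263

k_BT = 8.617×10⁻⁵ × 1940 K = 0.167170 eV.
Eᵢ/kT = 0, 3.12855.
Z = Σ gᵢe^(−Eᵢ/kT) = 3·e^(−0) + 6·e^(−3.12855) = 3.00000 + 0.262687 = 3.26269.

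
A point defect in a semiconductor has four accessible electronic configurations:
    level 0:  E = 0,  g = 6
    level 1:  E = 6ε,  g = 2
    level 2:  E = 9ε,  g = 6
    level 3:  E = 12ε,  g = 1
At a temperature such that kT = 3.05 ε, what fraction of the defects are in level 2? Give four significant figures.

Eᵢ/kT = 0, 1.96721, 2.95082, 3.93443.
Z = Σ gᵢe^(−Eᵢ/kT) = 6·e^(−0) + 2·e^(−1.96721) + 6·e^(−2.95082) + 1·e^(−3.93443) = 6.00000 + 0.279693 + 0.313781 + 0.0195568 = 6.61303.
P₂ = g₂ e^(−E₂/kT) / Z = 0.313781/6.61303 = 0.04745.

0.04745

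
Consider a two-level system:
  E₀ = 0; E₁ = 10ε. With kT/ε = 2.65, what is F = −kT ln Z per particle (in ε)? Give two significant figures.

-0.060 ε

Eᵢ/kT = 0, 3.774.
Z = Σ e^(−Eᵢ/kT) = e^(−0) + e^(−3.774) = 1.000 + 0.02296 = 1.023.
F = −kT ln Z = −2.65 × ln(1.023) = −2.65 × 0.02274 = -0.060 ε.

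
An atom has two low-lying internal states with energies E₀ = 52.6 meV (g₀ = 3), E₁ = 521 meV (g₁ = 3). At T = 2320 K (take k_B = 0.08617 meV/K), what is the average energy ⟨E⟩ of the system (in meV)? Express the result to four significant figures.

93.64 meV

k_BT = 0.08617 × 2320 K = 199.914 meV.
Eᵢ/kT = 0.263113, 2.60612.
Z = Σ gᵢe^(−Eᵢ/kT) = 3·e^(−0.263113) + 3·e^(−2.60612) = 2.30597 + 0.221461 = 2.52743.
⟨E⟩ = Σ Eᵢ gᵢe^(−Eᵢ/kT) / Z = (52.6·2.30597 + 521·0.221461) / 2.52743 = 93.64 meV.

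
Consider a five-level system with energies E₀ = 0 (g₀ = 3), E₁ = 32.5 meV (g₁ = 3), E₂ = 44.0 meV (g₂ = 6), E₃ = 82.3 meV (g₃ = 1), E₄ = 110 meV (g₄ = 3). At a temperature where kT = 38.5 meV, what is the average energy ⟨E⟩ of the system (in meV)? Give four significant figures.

23.83 meV

Eᵢ/kT = 0, 0.844156, 1.14286, 2.13766, 2.85714.
Z = Σ gᵢe^(−Eᵢ/kT) = 3·e^(−0) + 3·e^(−0.844156) + 6·e^(−1.14286) + 1·e^(−2.13766) + 3·e^(−2.85714) = 3.00000 + 1.28976 + 1.91343 + 0.117930 + 0.172298 = 6.49342.
⟨E⟩ = Σ Eᵢ gᵢe^(−Eᵢ/kT) / Z = (0·3.00000 + 32.5·1.28976 + 44.0·1.91343 + 82.3·0.117930 + 110·0.172298) / 6.49342 = 23.83 meV.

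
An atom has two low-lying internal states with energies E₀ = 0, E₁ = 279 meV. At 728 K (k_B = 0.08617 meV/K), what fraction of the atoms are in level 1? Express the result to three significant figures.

k_BT = 0.08617 × 728 K = 62.732 meV.
Eᵢ/kT = 0, 4.4475.
Z = Σ e^(−Eᵢ/kT) = e^(−0) + e^(−4.4475) = 1.0000 + 0.011708 = 1.0117.
P₁ = e^(−E₁/kT) / Z = 0.011708/1.0117 = 0.0116.

0.0116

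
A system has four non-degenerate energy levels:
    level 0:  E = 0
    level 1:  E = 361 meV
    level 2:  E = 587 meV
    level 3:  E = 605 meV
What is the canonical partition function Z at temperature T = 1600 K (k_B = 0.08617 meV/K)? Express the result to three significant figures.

k_BT = 0.08617 × 1600 K = 137.87 meV.
Eᵢ/kT = 0, 2.6184, 4.2576, 4.3882.
Z = Σ e^(−Eᵢ/kT) = e^(−0) + e^(−2.6184) + e^(−4.2576) + e^(−4.3882) = 1.0000 + 0.072919 + 0.014156 + 0.012423 = 1.0995.

Z = 1.10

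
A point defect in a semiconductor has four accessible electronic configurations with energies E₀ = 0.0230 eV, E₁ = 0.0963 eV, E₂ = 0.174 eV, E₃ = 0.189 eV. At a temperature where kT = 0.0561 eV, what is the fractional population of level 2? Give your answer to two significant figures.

0.049

Eᵢ/kT = 0.4100, 1.717, 3.102, 3.369.
Z = Σ e^(−Eᵢ/kT) = e^(−0.4100) + e^(−1.717) + e^(−3.102) + e^(−3.369) = 0.6637 + 0.1796 + 0.04496 + 0.03442 = 0.9227.
P₂ = e^(−E₂/kT) / Z = 0.04496/0.9227 = 0.049.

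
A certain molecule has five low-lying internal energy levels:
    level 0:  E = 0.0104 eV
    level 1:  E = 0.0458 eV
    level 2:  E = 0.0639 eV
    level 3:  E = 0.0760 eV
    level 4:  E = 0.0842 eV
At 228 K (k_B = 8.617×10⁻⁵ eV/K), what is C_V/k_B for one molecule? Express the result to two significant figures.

k_BT = 8.617×10⁻⁵ × 228 K = 0.01965 eV.
Eᵢ/kT = 0.5293, 2.331, 3.252, 3.868, 4.285.
Z = Σ e^(−Eᵢ/kT) = e^(−0.5293) + e^(−2.331) + e^(−3.252) + e^(−3.868) + e^(−4.285) = 0.5890 + 0.09720 + 0.03870 + 0.02090 + 0.01377 = 0.7596.
⟨E⟩ = 0.02080 eV, ⟨E²⟩ = 0.0008478 eV².
C_V/k_B = (⟨E²⟩ − ⟨E⟩²)/(kT)² = (0.0008478 − 0.0004326)/0.0003861 = 1.1.

1.1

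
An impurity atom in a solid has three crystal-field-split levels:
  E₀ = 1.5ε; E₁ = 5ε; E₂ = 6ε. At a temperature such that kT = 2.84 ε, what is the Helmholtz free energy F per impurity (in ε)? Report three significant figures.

Eᵢ/kT = 0.52817, 1.7606, 2.1127.
Z = Σ e^(−Eᵢ/kT) = e^(−0.52817) + e^(−1.7606) + e^(−2.1127) = 0.58968 + 0.17194 + 0.12091 = 0.88253.
F = −kT ln Z = −2.84 × ln(0.88253) = −2.84 × -0.12496 = 0.355 ε.

0.355 ε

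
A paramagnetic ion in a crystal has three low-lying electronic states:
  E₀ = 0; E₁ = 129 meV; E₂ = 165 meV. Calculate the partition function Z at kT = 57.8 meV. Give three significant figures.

Z = 1.16

Eᵢ/kT = 0, 2.2318, 2.8547.
Z = Σ e^(−Eᵢ/kT) = e^(−0) + e^(−2.2318) + e^(−2.8547) = 1.0000 + 0.10734 + 0.057573 = 1.1649.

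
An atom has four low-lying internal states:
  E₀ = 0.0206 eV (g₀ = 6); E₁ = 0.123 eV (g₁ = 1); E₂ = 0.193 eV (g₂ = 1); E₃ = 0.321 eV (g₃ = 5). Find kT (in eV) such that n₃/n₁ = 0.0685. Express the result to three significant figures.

n₃/n₁ = (g₃/g₁) exp[−(E₃−E₁)/kT] = 0.0685.
⇒ (E₃−E₁)/kT = ln((5/1)/0.0685) = ln(72.993) = 4.2904.
kT = 0.198 eV / 4.2904 = 0.0461 eV.

0.0461 eV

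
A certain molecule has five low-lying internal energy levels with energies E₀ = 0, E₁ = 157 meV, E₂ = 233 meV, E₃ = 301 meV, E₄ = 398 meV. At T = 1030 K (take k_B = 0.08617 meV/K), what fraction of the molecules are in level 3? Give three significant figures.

0.0261

k_BT = 0.08617 × 1030 K = 88.755 meV.
Eᵢ/kT = 0, 1.7689, 2.6252, 3.3914, 4.4843.
Z = Σ e^(−Eᵢ/kT) = e^(−0) + e^(−1.7689) + e^(−2.6252) + e^(−3.3914) + e^(−4.4843) = 1.0000 + 0.17052 + 0.072425 + 0.033662 + 0.011285 = 1.2879.
P₃ = e^(−E₃/kT) / Z = 0.033662/1.2879 = 0.0261.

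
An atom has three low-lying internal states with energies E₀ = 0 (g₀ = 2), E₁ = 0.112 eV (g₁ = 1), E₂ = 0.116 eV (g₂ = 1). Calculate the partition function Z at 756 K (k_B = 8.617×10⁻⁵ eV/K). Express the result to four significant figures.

Z = 2.348

k_BT = 8.617×10⁻⁵ × 756 K = 0.0651445 eV.
Eᵢ/kT = 0, 1.71925, 1.78066.
Z = Σ gᵢe^(−Eᵢ/kT) = 2·e^(−0) + 1·e^(−1.71925) + 1·e^(−1.78066) = 2.00000 + 0.179200 + 0.168527 = 2.34773.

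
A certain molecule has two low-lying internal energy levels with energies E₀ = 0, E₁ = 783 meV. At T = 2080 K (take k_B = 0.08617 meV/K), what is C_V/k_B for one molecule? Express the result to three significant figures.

k_BT = 0.08617 × 2080 K = 179.23 meV.
Eᵢ/kT = 0, 4.3687.
Z = Σ e^(−Eᵢ/kT) = e^(−0) + e^(−4.3687) = 1.0000 + 0.012668 = 1.0127.
⟨E⟩ = 9.7947 meV, ⟨E²⟩ = 7669.2 meV².
C_V/k_B = (⟨E²⟩ − ⟨E⟩²)/(kT)² = (7669.2 − 95.936)/32123 = 0.236.

0.236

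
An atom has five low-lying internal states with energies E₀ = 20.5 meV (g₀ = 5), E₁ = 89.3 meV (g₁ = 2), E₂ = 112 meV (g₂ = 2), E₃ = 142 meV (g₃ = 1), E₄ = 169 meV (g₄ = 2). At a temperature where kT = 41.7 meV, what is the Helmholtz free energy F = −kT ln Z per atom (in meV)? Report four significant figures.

Eᵢ/kT = 0.491607, 2.14149, 2.68585, 3.40528, 4.05276.
Z = Σ gᵢe^(−Eᵢ/kT) = 5·e^(−0.491607) + 2·e^(−2.14149) + 2·e^(−2.68585) + 1·e^(−3.40528) + 2·e^(−4.05276) = 3.05821 + 0.234959 + 0.136326 + 0.0331975 + 0.0347487 = 3.49744.
F = −kT ln Z = −41.7 × ln(3.49744) = −41.7 × 1.25203 = -52.21 meV.

-52.21 meV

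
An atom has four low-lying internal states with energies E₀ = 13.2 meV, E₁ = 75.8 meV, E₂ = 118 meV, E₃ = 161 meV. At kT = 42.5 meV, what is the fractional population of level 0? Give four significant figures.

Eᵢ/kT = 0.310588, 1.78353, 2.77647, 3.78824.
Z = Σ e^(−Eᵢ/kT) = e^(−0.310588) + e^(−1.78353) + e^(−2.77647) + e^(−3.78824) = 0.733016 + 0.168044 + 0.0622579 + 0.0226354 = 0.985953.
P₀ = e^(−E₀/kT) / Z = 0.733016/0.985953 = 0.7435.

0.7435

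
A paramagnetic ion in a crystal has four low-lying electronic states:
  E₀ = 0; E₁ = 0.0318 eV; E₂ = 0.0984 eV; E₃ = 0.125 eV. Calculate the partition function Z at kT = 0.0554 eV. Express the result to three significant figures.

Z = 1.84

Eᵢ/kT = 0, 0.57401, 1.7762, 2.2563.
Z = Σ e^(−Eᵢ/kT) = e^(−0) + e^(−0.57401) + e^(−1.7762) + e^(−2.2563) = 1.0000 + 0.56326 + 0.16928 + 0.10474 = 1.8373.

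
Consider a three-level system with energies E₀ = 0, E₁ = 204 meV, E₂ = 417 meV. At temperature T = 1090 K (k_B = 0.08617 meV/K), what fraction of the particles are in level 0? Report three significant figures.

k_BT = 0.08617 × 1090 K = 93.925 meV.
Eᵢ/kT = 0, 2.1719, 4.4397.
Z = Σ e^(−Eᵢ/kT) = e^(−0) + e^(−2.1719) + e^(−4.4397) = 1.0000 + 0.11396 + 0.011799 = 1.1258.
P₀ = e^(−E₀/kT) / Z = 1.0000/1.1258 = 0.888.

0.888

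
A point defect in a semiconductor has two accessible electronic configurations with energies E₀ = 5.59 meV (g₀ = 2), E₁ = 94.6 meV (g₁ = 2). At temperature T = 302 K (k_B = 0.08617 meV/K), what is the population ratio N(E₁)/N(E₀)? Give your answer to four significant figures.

0.03270

k_BT = 0.08617 × 302 K = 26.0233 meV.
n₁/n₀ = (g₁/g₀) exp[−(E₁−E₀)/kT] = (2/2) × exp(−(89.01 meV)/(26.0233 meV)) = (2/2) × exp(-3.42040) = 0.03270.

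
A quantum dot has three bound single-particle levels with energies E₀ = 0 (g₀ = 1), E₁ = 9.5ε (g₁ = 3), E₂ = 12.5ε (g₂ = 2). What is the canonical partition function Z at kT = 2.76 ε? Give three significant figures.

Z = 1.12

Eᵢ/kT = 0, 3.4420, 4.5290.
Z = Σ gᵢe^(−Eᵢ/kT) = 1·e^(−0) + 3·e^(−3.4420) + 2·e^(−4.5290) = 1.0000 + 0.096002 + 0.021583 = 1.1176.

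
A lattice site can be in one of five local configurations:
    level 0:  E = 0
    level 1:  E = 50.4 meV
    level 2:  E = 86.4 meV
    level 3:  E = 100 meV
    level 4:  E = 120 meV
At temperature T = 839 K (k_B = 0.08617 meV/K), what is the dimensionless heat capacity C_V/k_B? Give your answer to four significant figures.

k_BT = 0.08617 × 839 K = 72.2966 meV.
Eᵢ/kT = 0, 0.697128, 1.19508, 1.38319, 1.65983.
Z = Σ e^(−Eᵢ/kT) = e^(−0) + e^(−0.697128) + e^(−1.19508) + e^(−1.38319) + e^(−1.65983) = 1.00000 + 0.498014 + 0.302680 + 0.250777 + 0.190171 = 2.24164.
⟨E⟩ = 44.2309 meV, ⟨E²⟩ = 3912.65 meV².
C_V/k_B = (⟨E²⟩ − ⟨E⟩²)/(kT)² = (3912.65 − 1956.37)/5226.80 = 0.3743.

0.3743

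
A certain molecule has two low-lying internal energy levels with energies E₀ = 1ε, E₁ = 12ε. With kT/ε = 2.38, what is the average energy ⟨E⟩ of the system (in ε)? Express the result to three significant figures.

1.11 ε

Eᵢ/kT = 0.42017, 5.0420.
Z = Σ e^(−Eᵢ/kT) = e^(−0.42017) + e^(−5.0420) = 0.65694 + 0.0064608 = 0.66340.
⟨E⟩ = Σ Eᵢ e^(−Eᵢ/kT) / Z = (1·0.65694 + 12·0.0064608) / 0.66340 = 1.11 ε.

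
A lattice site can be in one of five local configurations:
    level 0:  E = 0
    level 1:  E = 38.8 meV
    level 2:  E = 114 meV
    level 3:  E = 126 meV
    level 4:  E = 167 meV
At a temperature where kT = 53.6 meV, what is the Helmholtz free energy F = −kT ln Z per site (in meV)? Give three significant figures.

-29.8 meV

Eᵢ/kT = 0, 0.72388, 2.1269, 2.3507, 3.1157.
Z = Σ e^(−Eᵢ/kT) = e^(−0) + e^(−0.72388) + e^(−2.1269) + e^(−2.3507) + e^(−3.1157) = 1.0000 + 0.48487 + 0.11921 + 0.095302 + 0.044347 = 1.7437.
F = −kT ln Z = −53.6 × ln(1.7437) = −53.6 × 0.55601 = -29.8 meV.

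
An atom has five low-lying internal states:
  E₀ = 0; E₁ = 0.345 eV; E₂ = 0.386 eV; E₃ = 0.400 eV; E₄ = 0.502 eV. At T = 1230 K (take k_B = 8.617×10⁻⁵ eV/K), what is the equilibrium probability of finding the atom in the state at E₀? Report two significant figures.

0.91

k_BT = 8.617×10⁻⁵ × 1230 K = 0.1060 eV.
Eᵢ/kT = 0, 3.255, 3.642, 3.774, 4.736.
Z = Σ e^(−Eᵢ/kT) = e^(−0) + e^(−3.255) + e^(−3.642) + e^(−3.774) + e^(−4.736) = 1.000 + 0.03858 + 0.02620 + 0.02296 + 0.008774 = 1.097.
P₀ = e^(−E₀/kT) / Z = 1.000/1.097 = 0.91.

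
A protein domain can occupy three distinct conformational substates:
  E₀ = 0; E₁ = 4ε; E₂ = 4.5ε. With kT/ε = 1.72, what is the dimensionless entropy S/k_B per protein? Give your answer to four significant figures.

0.5151

Eᵢ/kT = 0, 2.32558, 2.61628.
Z = Σ e^(−Eᵢ/kT) = e^(−0) + e^(−2.32558) + e^(−2.61628) = 1.00000 + 0.0977267 + 0.0730742 = 1.17080.
⟨E⟩ = Σ EᵢPᵢ = 0.614743 ε.
S/k_B = ln Z + ⟨E⟩/kT = ln(1.17080) + 0.614743/1.72 = 0.157687 + 0.357409 = 0.5151.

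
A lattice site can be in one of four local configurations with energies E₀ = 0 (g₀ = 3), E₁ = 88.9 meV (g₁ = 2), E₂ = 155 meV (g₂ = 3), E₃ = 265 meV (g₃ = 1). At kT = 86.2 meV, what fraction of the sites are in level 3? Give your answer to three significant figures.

0.0109

Eᵢ/kT = 0, 1.0313, 1.7981, 3.0742.
Z = Σ gᵢe^(−Eᵢ/kT) = 3·e^(−0) + 2·e^(−1.0313) + 3·e^(−1.7981) + 1·e^(−3.0742) = 3.0000 + 0.71309 + 0.49684 + 0.046227 = 4.2562.
P₃ = g₃ e^(−E₃/kT) / Z = 0.046227/4.2562 = 0.0109.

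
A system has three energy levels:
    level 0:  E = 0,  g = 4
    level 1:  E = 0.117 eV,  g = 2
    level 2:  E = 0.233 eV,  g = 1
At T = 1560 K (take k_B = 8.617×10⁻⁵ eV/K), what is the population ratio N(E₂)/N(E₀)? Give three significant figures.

k_BT = 8.617×10⁻⁵ × 1560 K = 0.13443 eV.
n₂/n₀ = (g₂/g₀) exp[−(E₂−E₀)/kT] = (1/4) × exp(−(0.233 eV)/(0.13443 eV)) = (1/4) × exp(-1.7332) = 0.0442.

0.0442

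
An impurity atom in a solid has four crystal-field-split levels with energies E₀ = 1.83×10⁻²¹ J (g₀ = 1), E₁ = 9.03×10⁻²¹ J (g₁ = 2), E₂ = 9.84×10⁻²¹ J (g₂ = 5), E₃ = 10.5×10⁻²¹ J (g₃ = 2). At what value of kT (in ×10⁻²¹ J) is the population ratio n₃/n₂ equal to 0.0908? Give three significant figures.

n₃/n₂ = (g₃/g₂) exp[−(E₃−E₂)/kT] = 0.0908.
⇒ (E₃−E₂)/kT = ln((2/5)/0.0908) = ln(4.4053) = 1.4828.
kT = 0.66 ×10⁻²¹ J / 1.4828 = 0.445 ×10⁻²¹ J.

0.445 ×10⁻²¹ J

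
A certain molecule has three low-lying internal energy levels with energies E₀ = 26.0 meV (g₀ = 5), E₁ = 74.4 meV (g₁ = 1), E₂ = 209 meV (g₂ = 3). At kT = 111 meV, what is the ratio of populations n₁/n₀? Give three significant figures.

0.129

n₁/n₀ = (g₁/g₀) exp[−(E₁−E₀)/kT] = (1/5) × exp(−(48.4 meV)/(111 meV)) = (1/5) × exp(-0.43604) = 0.129.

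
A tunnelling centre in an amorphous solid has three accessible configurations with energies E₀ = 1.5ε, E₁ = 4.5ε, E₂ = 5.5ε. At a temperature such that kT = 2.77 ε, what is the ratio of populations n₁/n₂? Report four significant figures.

n₁/n₂ = exp[−(E₁−E₂)/kT] = exp(−(-1.0ε)/(2.77ε)) = exp(0.361011) = 1.435.

1.435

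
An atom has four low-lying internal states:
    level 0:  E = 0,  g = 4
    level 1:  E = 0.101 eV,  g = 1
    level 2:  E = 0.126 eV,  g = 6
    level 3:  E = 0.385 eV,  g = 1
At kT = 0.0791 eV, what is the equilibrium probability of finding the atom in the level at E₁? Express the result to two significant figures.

0.051

Eᵢ/kT = 0, 1.277, 1.593, 4.867.
Z = Σ gᵢe^(−Eᵢ/kT) = 4·e^(−0) + 1·e^(−1.277) + 6·e^(−1.593) + 1·e^(−4.867) = 4.000 + 0.2789 + 1.220 + 0.007696 = 5.507.
P₁ = g₁ e^(−E₁/kT) / Z = 0.2789/5.507 = 0.051.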